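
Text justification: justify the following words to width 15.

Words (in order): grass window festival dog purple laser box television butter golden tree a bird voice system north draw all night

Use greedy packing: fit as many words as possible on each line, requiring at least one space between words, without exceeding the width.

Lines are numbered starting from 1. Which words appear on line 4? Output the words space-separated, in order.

Line 1: ['grass', 'window'] (min_width=12, slack=3)
Line 2: ['festival', 'dog'] (min_width=12, slack=3)
Line 3: ['purple', 'laser'] (min_width=12, slack=3)
Line 4: ['box', 'television'] (min_width=14, slack=1)
Line 5: ['butter', 'golden'] (min_width=13, slack=2)
Line 6: ['tree', 'a', 'bird'] (min_width=11, slack=4)
Line 7: ['voice', 'system'] (min_width=12, slack=3)
Line 8: ['north', 'draw', 'all'] (min_width=14, slack=1)
Line 9: ['night'] (min_width=5, slack=10)

Answer: box television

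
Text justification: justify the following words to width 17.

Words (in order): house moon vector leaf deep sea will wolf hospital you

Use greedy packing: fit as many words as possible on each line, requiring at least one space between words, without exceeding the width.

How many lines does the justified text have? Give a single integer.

Line 1: ['house', 'moon', 'vector'] (min_width=17, slack=0)
Line 2: ['leaf', 'deep', 'sea'] (min_width=13, slack=4)
Line 3: ['will', 'wolf'] (min_width=9, slack=8)
Line 4: ['hospital', 'you'] (min_width=12, slack=5)
Total lines: 4

Answer: 4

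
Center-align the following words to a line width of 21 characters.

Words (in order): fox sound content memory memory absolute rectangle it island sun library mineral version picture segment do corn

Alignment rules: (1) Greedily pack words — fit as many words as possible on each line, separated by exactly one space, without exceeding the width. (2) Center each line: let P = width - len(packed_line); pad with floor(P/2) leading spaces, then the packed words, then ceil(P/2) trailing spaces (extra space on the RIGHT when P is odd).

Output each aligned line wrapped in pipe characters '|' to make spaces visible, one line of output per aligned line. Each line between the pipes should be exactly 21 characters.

Line 1: ['fox', 'sound', 'content'] (min_width=17, slack=4)
Line 2: ['memory', 'memory'] (min_width=13, slack=8)
Line 3: ['absolute', 'rectangle', 'it'] (min_width=21, slack=0)
Line 4: ['island', 'sun', 'library'] (min_width=18, slack=3)
Line 5: ['mineral', 'version'] (min_width=15, slack=6)
Line 6: ['picture', 'segment', 'do'] (min_width=18, slack=3)
Line 7: ['corn'] (min_width=4, slack=17)

Answer: |  fox sound content  |
|    memory memory    |
|absolute rectangle it|
| island sun library  |
|   mineral version   |
| picture segment do  |
|        corn         |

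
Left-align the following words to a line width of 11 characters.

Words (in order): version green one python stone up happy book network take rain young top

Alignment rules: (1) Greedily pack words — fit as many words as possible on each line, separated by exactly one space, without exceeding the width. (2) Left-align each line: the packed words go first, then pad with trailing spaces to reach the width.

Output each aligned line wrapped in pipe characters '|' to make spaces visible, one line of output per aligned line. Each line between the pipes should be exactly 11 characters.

Line 1: ['version'] (min_width=7, slack=4)
Line 2: ['green', 'one'] (min_width=9, slack=2)
Line 3: ['python'] (min_width=6, slack=5)
Line 4: ['stone', 'up'] (min_width=8, slack=3)
Line 5: ['happy', 'book'] (min_width=10, slack=1)
Line 6: ['network'] (min_width=7, slack=4)
Line 7: ['take', 'rain'] (min_width=9, slack=2)
Line 8: ['young', 'top'] (min_width=9, slack=2)

Answer: |version    |
|green one  |
|python     |
|stone up   |
|happy book |
|network    |
|take rain  |
|young top  |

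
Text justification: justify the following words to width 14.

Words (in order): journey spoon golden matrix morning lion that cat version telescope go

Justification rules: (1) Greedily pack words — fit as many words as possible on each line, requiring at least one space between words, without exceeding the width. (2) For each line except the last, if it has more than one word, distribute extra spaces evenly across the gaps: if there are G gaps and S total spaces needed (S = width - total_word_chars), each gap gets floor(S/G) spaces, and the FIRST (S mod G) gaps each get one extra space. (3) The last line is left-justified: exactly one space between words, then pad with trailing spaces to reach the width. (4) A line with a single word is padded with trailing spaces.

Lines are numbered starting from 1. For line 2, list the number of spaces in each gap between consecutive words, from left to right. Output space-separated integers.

Answer: 2

Derivation:
Line 1: ['journey', 'spoon'] (min_width=13, slack=1)
Line 2: ['golden', 'matrix'] (min_width=13, slack=1)
Line 3: ['morning', 'lion'] (min_width=12, slack=2)
Line 4: ['that', 'cat'] (min_width=8, slack=6)
Line 5: ['version'] (min_width=7, slack=7)
Line 6: ['telescope', 'go'] (min_width=12, slack=2)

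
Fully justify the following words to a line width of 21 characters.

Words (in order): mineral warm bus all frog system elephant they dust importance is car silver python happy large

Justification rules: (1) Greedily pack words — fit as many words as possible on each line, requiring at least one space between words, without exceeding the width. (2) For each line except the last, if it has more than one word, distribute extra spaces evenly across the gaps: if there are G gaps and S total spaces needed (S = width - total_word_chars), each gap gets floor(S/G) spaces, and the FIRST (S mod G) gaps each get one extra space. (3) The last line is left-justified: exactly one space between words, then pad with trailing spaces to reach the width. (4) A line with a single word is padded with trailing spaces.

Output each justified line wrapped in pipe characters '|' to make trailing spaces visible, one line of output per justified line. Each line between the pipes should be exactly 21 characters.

Answer: |mineral  warm bus all|
|frog  system elephant|
|they  dust importance|
|is  car silver python|
|happy large          |

Derivation:
Line 1: ['mineral', 'warm', 'bus', 'all'] (min_width=20, slack=1)
Line 2: ['frog', 'system', 'elephant'] (min_width=20, slack=1)
Line 3: ['they', 'dust', 'importance'] (min_width=20, slack=1)
Line 4: ['is', 'car', 'silver', 'python'] (min_width=20, slack=1)
Line 5: ['happy', 'large'] (min_width=11, slack=10)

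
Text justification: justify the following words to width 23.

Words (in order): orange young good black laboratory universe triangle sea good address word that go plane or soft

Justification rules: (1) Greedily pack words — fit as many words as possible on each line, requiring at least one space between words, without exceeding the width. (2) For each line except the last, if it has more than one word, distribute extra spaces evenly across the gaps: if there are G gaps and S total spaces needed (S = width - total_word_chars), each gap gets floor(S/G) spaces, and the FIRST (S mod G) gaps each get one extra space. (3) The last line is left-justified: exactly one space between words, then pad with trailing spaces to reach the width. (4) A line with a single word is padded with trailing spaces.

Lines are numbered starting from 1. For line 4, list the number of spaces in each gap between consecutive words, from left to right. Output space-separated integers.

Answer: 2 2 2

Derivation:
Line 1: ['orange', 'young', 'good', 'black'] (min_width=23, slack=0)
Line 2: ['laboratory', 'universe'] (min_width=19, slack=4)
Line 3: ['triangle', 'sea', 'good'] (min_width=17, slack=6)
Line 4: ['address', 'word', 'that', 'go'] (min_width=20, slack=3)
Line 5: ['plane', 'or', 'soft'] (min_width=13, slack=10)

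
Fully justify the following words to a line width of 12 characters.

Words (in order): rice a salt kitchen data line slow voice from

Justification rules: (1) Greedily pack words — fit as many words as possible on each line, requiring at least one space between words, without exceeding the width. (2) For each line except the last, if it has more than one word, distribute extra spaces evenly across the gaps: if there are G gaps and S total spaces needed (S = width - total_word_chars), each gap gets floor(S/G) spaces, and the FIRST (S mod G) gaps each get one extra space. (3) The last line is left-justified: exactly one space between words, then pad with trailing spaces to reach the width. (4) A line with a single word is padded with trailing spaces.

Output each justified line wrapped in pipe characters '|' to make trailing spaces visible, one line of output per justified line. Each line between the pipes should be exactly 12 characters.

Line 1: ['rice', 'a', 'salt'] (min_width=11, slack=1)
Line 2: ['kitchen', 'data'] (min_width=12, slack=0)
Line 3: ['line', 'slow'] (min_width=9, slack=3)
Line 4: ['voice', 'from'] (min_width=10, slack=2)

Answer: |rice  a salt|
|kitchen data|
|line    slow|
|voice from  |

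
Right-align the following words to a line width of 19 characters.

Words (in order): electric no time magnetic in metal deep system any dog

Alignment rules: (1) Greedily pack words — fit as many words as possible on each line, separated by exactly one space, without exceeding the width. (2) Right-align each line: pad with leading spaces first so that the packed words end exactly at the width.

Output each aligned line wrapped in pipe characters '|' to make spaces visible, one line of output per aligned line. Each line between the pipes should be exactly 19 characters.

Answer: |   electric no time|
|  magnetic in metal|
|deep system any dog|

Derivation:
Line 1: ['electric', 'no', 'time'] (min_width=16, slack=3)
Line 2: ['magnetic', 'in', 'metal'] (min_width=17, slack=2)
Line 3: ['deep', 'system', 'any', 'dog'] (min_width=19, slack=0)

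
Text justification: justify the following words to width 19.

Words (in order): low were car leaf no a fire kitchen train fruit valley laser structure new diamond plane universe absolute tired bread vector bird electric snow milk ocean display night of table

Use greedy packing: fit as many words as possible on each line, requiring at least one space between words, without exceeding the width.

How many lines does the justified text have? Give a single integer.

Line 1: ['low', 'were', 'car', 'leaf'] (min_width=17, slack=2)
Line 2: ['no', 'a', 'fire', 'kitchen'] (min_width=17, slack=2)
Line 3: ['train', 'fruit', 'valley'] (min_width=18, slack=1)
Line 4: ['laser', 'structure', 'new'] (min_width=19, slack=0)
Line 5: ['diamond', 'plane'] (min_width=13, slack=6)
Line 6: ['universe', 'absolute'] (min_width=17, slack=2)
Line 7: ['tired', 'bread', 'vector'] (min_width=18, slack=1)
Line 8: ['bird', 'electric', 'snow'] (min_width=18, slack=1)
Line 9: ['milk', 'ocean', 'display'] (min_width=18, slack=1)
Line 10: ['night', 'of', 'table'] (min_width=14, slack=5)
Total lines: 10

Answer: 10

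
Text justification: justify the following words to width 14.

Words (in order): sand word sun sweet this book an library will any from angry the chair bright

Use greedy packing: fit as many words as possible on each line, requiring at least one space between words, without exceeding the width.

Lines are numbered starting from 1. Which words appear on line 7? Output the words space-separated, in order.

Answer: bright

Derivation:
Line 1: ['sand', 'word', 'sun'] (min_width=13, slack=1)
Line 2: ['sweet', 'this'] (min_width=10, slack=4)
Line 3: ['book', 'an'] (min_width=7, slack=7)
Line 4: ['library', 'will'] (min_width=12, slack=2)
Line 5: ['any', 'from', 'angry'] (min_width=14, slack=0)
Line 6: ['the', 'chair'] (min_width=9, slack=5)
Line 7: ['bright'] (min_width=6, slack=8)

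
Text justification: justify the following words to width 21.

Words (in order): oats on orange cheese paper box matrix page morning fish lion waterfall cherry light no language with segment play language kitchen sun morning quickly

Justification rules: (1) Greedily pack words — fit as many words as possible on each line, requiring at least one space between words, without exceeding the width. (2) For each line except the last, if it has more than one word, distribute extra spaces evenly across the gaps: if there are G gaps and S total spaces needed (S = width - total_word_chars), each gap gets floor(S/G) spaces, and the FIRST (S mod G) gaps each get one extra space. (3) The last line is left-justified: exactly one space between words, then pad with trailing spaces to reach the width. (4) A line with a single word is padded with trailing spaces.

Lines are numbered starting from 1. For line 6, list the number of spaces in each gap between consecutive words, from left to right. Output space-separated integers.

Answer: 3 3

Derivation:
Line 1: ['oats', 'on', 'orange', 'cheese'] (min_width=21, slack=0)
Line 2: ['paper', 'box', 'matrix', 'page'] (min_width=21, slack=0)
Line 3: ['morning', 'fish', 'lion'] (min_width=17, slack=4)
Line 4: ['waterfall', 'cherry'] (min_width=16, slack=5)
Line 5: ['light', 'no', 'language'] (min_width=17, slack=4)
Line 6: ['with', 'segment', 'play'] (min_width=17, slack=4)
Line 7: ['language', 'kitchen', 'sun'] (min_width=20, slack=1)
Line 8: ['morning', 'quickly'] (min_width=15, slack=6)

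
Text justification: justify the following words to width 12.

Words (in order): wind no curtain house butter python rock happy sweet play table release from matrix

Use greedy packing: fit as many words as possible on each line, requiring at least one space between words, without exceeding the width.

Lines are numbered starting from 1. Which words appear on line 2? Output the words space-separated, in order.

Answer: curtain

Derivation:
Line 1: ['wind', 'no'] (min_width=7, slack=5)
Line 2: ['curtain'] (min_width=7, slack=5)
Line 3: ['house', 'butter'] (min_width=12, slack=0)
Line 4: ['python', 'rock'] (min_width=11, slack=1)
Line 5: ['happy', 'sweet'] (min_width=11, slack=1)
Line 6: ['play', 'table'] (min_width=10, slack=2)
Line 7: ['release', 'from'] (min_width=12, slack=0)
Line 8: ['matrix'] (min_width=6, slack=6)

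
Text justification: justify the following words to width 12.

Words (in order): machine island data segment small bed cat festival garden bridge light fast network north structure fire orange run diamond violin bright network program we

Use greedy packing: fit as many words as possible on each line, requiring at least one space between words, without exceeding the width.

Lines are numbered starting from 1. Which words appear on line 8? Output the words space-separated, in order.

Line 1: ['machine'] (min_width=7, slack=5)
Line 2: ['island', 'data'] (min_width=11, slack=1)
Line 3: ['segment'] (min_width=7, slack=5)
Line 4: ['small', 'bed'] (min_width=9, slack=3)
Line 5: ['cat', 'festival'] (min_width=12, slack=0)
Line 6: ['garden'] (min_width=6, slack=6)
Line 7: ['bridge', 'light'] (min_width=12, slack=0)
Line 8: ['fast', 'network'] (min_width=12, slack=0)
Line 9: ['north'] (min_width=5, slack=7)
Line 10: ['structure'] (min_width=9, slack=3)
Line 11: ['fire', 'orange'] (min_width=11, slack=1)
Line 12: ['run', 'diamond'] (min_width=11, slack=1)
Line 13: ['violin'] (min_width=6, slack=6)
Line 14: ['bright'] (min_width=6, slack=6)
Line 15: ['network'] (min_width=7, slack=5)
Line 16: ['program', 'we'] (min_width=10, slack=2)

Answer: fast network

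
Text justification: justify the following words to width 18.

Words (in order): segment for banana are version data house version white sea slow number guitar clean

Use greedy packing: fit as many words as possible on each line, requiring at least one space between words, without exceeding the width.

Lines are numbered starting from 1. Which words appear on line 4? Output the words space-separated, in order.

Line 1: ['segment', 'for', 'banana'] (min_width=18, slack=0)
Line 2: ['are', 'version', 'data'] (min_width=16, slack=2)
Line 3: ['house', 'version'] (min_width=13, slack=5)
Line 4: ['white', 'sea', 'slow'] (min_width=14, slack=4)
Line 5: ['number', 'guitar'] (min_width=13, slack=5)
Line 6: ['clean'] (min_width=5, slack=13)

Answer: white sea slow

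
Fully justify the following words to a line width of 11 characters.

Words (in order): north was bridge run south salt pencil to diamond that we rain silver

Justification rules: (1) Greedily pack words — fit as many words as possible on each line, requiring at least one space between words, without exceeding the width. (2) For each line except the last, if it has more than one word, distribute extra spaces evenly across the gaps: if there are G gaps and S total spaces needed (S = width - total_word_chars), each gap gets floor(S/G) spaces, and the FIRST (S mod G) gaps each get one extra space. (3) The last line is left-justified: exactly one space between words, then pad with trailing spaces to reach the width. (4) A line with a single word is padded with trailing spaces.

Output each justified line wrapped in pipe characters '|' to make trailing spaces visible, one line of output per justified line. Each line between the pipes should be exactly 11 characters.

Answer: |north   was|
|bridge  run|
|south  salt|
|pencil   to|
|diamond    |
|that     we|
|rain silver|

Derivation:
Line 1: ['north', 'was'] (min_width=9, slack=2)
Line 2: ['bridge', 'run'] (min_width=10, slack=1)
Line 3: ['south', 'salt'] (min_width=10, slack=1)
Line 4: ['pencil', 'to'] (min_width=9, slack=2)
Line 5: ['diamond'] (min_width=7, slack=4)
Line 6: ['that', 'we'] (min_width=7, slack=4)
Line 7: ['rain', 'silver'] (min_width=11, slack=0)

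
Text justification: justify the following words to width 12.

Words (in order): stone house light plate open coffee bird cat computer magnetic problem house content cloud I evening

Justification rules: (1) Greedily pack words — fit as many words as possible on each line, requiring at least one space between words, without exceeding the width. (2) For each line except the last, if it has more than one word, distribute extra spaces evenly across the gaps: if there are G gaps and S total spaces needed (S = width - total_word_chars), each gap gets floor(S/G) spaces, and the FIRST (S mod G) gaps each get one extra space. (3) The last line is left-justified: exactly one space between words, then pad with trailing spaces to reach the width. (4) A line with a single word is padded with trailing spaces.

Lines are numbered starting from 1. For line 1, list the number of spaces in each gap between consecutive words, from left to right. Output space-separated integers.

Answer: 2

Derivation:
Line 1: ['stone', 'house'] (min_width=11, slack=1)
Line 2: ['light', 'plate'] (min_width=11, slack=1)
Line 3: ['open', 'coffee'] (min_width=11, slack=1)
Line 4: ['bird', 'cat'] (min_width=8, slack=4)
Line 5: ['computer'] (min_width=8, slack=4)
Line 6: ['magnetic'] (min_width=8, slack=4)
Line 7: ['problem'] (min_width=7, slack=5)
Line 8: ['house'] (min_width=5, slack=7)
Line 9: ['content'] (min_width=7, slack=5)
Line 10: ['cloud', 'I'] (min_width=7, slack=5)
Line 11: ['evening'] (min_width=7, slack=5)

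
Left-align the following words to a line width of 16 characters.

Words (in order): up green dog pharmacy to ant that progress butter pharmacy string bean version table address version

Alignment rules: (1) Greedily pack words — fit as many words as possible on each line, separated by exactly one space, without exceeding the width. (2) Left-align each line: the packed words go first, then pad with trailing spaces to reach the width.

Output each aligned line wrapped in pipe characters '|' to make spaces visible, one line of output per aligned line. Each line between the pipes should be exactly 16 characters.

Line 1: ['up', 'green', 'dog'] (min_width=12, slack=4)
Line 2: ['pharmacy', 'to', 'ant'] (min_width=15, slack=1)
Line 3: ['that', 'progress'] (min_width=13, slack=3)
Line 4: ['butter', 'pharmacy'] (min_width=15, slack=1)
Line 5: ['string', 'bean'] (min_width=11, slack=5)
Line 6: ['version', 'table'] (min_width=13, slack=3)
Line 7: ['address', 'version'] (min_width=15, slack=1)

Answer: |up green dog    |
|pharmacy to ant |
|that progress   |
|butter pharmacy |
|string bean     |
|version table   |
|address version |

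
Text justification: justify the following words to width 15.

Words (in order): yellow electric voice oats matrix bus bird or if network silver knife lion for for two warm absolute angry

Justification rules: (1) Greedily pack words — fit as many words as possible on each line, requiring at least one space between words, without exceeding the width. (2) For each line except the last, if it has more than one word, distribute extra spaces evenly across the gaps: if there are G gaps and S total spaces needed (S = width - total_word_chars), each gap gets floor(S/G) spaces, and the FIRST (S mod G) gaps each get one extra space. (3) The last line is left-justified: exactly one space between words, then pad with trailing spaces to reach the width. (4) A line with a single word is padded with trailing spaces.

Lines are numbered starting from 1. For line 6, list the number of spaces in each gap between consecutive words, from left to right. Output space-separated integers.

Line 1: ['yellow', 'electric'] (min_width=15, slack=0)
Line 2: ['voice', 'oats'] (min_width=10, slack=5)
Line 3: ['matrix', 'bus', 'bird'] (min_width=15, slack=0)
Line 4: ['or', 'if', 'network'] (min_width=13, slack=2)
Line 5: ['silver', 'knife'] (min_width=12, slack=3)
Line 6: ['lion', 'for', 'for'] (min_width=12, slack=3)
Line 7: ['two', 'warm'] (min_width=8, slack=7)
Line 8: ['absolute', 'angry'] (min_width=14, slack=1)

Answer: 3 2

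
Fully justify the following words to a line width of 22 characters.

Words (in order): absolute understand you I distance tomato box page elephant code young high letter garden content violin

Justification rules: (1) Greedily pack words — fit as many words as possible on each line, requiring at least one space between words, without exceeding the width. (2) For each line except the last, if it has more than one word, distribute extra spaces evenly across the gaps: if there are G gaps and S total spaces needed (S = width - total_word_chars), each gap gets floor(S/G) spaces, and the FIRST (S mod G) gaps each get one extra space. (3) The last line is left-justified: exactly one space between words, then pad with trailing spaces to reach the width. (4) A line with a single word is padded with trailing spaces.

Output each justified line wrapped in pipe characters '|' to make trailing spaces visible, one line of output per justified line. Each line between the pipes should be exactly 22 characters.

Line 1: ['absolute', 'understand'] (min_width=19, slack=3)
Line 2: ['you', 'I', 'distance', 'tomato'] (min_width=21, slack=1)
Line 3: ['box', 'page', 'elephant', 'code'] (min_width=22, slack=0)
Line 4: ['young', 'high', 'letter'] (min_width=17, slack=5)
Line 5: ['garden', 'content', 'violin'] (min_width=21, slack=1)

Answer: |absolute    understand|
|you  I distance tomato|
|box page elephant code|
|young    high   letter|
|garden content violin |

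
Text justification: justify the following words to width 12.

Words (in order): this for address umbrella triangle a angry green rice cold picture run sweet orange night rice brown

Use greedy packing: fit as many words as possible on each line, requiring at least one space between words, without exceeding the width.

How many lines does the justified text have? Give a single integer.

Answer: 10

Derivation:
Line 1: ['this', 'for'] (min_width=8, slack=4)
Line 2: ['address'] (min_width=7, slack=5)
Line 3: ['umbrella'] (min_width=8, slack=4)
Line 4: ['triangle', 'a'] (min_width=10, slack=2)
Line 5: ['angry', 'green'] (min_width=11, slack=1)
Line 6: ['rice', 'cold'] (min_width=9, slack=3)
Line 7: ['picture', 'run'] (min_width=11, slack=1)
Line 8: ['sweet', 'orange'] (min_width=12, slack=0)
Line 9: ['night', 'rice'] (min_width=10, slack=2)
Line 10: ['brown'] (min_width=5, slack=7)
Total lines: 10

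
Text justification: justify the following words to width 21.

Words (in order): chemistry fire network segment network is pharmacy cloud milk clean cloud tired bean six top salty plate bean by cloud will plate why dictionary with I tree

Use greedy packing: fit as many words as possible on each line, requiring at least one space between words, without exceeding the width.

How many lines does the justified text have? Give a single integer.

Answer: 9

Derivation:
Line 1: ['chemistry', 'fire'] (min_width=14, slack=7)
Line 2: ['network', 'segment'] (min_width=15, slack=6)
Line 3: ['network', 'is', 'pharmacy'] (min_width=19, slack=2)
Line 4: ['cloud', 'milk', 'clean'] (min_width=16, slack=5)
Line 5: ['cloud', 'tired', 'bean', 'six'] (min_width=20, slack=1)
Line 6: ['top', 'salty', 'plate', 'bean'] (min_width=20, slack=1)
Line 7: ['by', 'cloud', 'will', 'plate'] (min_width=19, slack=2)
Line 8: ['why', 'dictionary', 'with', 'I'] (min_width=21, slack=0)
Line 9: ['tree'] (min_width=4, slack=17)
Total lines: 9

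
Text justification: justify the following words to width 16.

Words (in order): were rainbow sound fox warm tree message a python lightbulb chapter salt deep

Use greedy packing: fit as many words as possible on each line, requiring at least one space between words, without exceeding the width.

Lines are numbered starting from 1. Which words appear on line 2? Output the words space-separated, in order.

Line 1: ['were', 'rainbow'] (min_width=12, slack=4)
Line 2: ['sound', 'fox', 'warm'] (min_width=14, slack=2)
Line 3: ['tree', 'message', 'a'] (min_width=14, slack=2)
Line 4: ['python', 'lightbulb'] (min_width=16, slack=0)
Line 5: ['chapter', 'salt'] (min_width=12, slack=4)
Line 6: ['deep'] (min_width=4, slack=12)

Answer: sound fox warm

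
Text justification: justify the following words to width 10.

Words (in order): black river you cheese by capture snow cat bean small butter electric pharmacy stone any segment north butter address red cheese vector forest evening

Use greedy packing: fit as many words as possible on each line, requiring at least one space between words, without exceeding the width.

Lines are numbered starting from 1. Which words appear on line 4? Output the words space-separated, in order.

Line 1: ['black'] (min_width=5, slack=5)
Line 2: ['river', 'you'] (min_width=9, slack=1)
Line 3: ['cheese', 'by'] (min_width=9, slack=1)
Line 4: ['capture'] (min_width=7, slack=3)
Line 5: ['snow', 'cat'] (min_width=8, slack=2)
Line 6: ['bean', 'small'] (min_width=10, slack=0)
Line 7: ['butter'] (min_width=6, slack=4)
Line 8: ['electric'] (min_width=8, slack=2)
Line 9: ['pharmacy'] (min_width=8, slack=2)
Line 10: ['stone', 'any'] (min_width=9, slack=1)
Line 11: ['segment'] (min_width=7, slack=3)
Line 12: ['north'] (min_width=5, slack=5)
Line 13: ['butter'] (min_width=6, slack=4)
Line 14: ['address'] (min_width=7, slack=3)
Line 15: ['red', 'cheese'] (min_width=10, slack=0)
Line 16: ['vector'] (min_width=6, slack=4)
Line 17: ['forest'] (min_width=6, slack=4)
Line 18: ['evening'] (min_width=7, slack=3)

Answer: capture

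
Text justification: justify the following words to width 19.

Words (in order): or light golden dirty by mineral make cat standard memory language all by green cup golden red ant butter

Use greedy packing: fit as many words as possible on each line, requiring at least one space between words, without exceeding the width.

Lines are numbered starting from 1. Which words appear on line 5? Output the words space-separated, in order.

Line 1: ['or', 'light', 'golden'] (min_width=15, slack=4)
Line 2: ['dirty', 'by', 'mineral'] (min_width=16, slack=3)
Line 3: ['make', 'cat', 'standard'] (min_width=17, slack=2)
Line 4: ['memory', 'language', 'all'] (min_width=19, slack=0)
Line 5: ['by', 'green', 'cup', 'golden'] (min_width=19, slack=0)
Line 6: ['red', 'ant', 'butter'] (min_width=14, slack=5)

Answer: by green cup golden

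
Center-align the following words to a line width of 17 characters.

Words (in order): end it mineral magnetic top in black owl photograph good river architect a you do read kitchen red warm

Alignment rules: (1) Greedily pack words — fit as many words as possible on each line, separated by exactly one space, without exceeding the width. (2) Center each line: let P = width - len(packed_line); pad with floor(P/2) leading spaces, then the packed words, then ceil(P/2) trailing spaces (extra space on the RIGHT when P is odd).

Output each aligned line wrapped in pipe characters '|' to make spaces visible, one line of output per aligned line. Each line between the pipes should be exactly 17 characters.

Answer: | end it mineral  |
| magnetic top in |
|    black owl    |
| photograph good |
|river architect a|
|   you do read   |
|kitchen red warm |

Derivation:
Line 1: ['end', 'it', 'mineral'] (min_width=14, slack=3)
Line 2: ['magnetic', 'top', 'in'] (min_width=15, slack=2)
Line 3: ['black', 'owl'] (min_width=9, slack=8)
Line 4: ['photograph', 'good'] (min_width=15, slack=2)
Line 5: ['river', 'architect', 'a'] (min_width=17, slack=0)
Line 6: ['you', 'do', 'read'] (min_width=11, slack=6)
Line 7: ['kitchen', 'red', 'warm'] (min_width=16, slack=1)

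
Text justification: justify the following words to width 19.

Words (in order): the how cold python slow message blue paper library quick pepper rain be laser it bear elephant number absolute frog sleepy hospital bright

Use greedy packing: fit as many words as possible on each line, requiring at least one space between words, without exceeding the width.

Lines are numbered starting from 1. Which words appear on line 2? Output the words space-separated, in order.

Line 1: ['the', 'how', 'cold', 'python'] (min_width=19, slack=0)
Line 2: ['slow', 'message', 'blue'] (min_width=17, slack=2)
Line 3: ['paper', 'library', 'quick'] (min_width=19, slack=0)
Line 4: ['pepper', 'rain', 'be'] (min_width=14, slack=5)
Line 5: ['laser', 'it', 'bear'] (min_width=13, slack=6)
Line 6: ['elephant', 'number'] (min_width=15, slack=4)
Line 7: ['absolute', 'frog'] (min_width=13, slack=6)
Line 8: ['sleepy', 'hospital'] (min_width=15, slack=4)
Line 9: ['bright'] (min_width=6, slack=13)

Answer: slow message blue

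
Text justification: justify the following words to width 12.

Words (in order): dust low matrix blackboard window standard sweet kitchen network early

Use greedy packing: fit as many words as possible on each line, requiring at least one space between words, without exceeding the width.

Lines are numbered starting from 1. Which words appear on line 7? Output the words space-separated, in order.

Answer: kitchen

Derivation:
Line 1: ['dust', 'low'] (min_width=8, slack=4)
Line 2: ['matrix'] (min_width=6, slack=6)
Line 3: ['blackboard'] (min_width=10, slack=2)
Line 4: ['window'] (min_width=6, slack=6)
Line 5: ['standard'] (min_width=8, slack=4)
Line 6: ['sweet'] (min_width=5, slack=7)
Line 7: ['kitchen'] (min_width=7, slack=5)
Line 8: ['network'] (min_width=7, slack=5)
Line 9: ['early'] (min_width=5, slack=7)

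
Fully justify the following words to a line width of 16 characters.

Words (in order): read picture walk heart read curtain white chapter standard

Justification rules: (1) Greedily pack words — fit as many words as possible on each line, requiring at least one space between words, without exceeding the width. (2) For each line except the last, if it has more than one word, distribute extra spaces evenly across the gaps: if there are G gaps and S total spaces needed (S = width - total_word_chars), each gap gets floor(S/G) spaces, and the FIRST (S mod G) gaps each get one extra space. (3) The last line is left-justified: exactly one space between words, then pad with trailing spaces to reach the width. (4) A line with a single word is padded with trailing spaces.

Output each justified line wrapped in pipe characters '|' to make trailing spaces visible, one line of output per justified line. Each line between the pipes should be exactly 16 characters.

Answer: |read     picture|
|walk  heart read|
|curtain    white|
|chapter standard|

Derivation:
Line 1: ['read', 'picture'] (min_width=12, slack=4)
Line 2: ['walk', 'heart', 'read'] (min_width=15, slack=1)
Line 3: ['curtain', 'white'] (min_width=13, slack=3)
Line 4: ['chapter', 'standard'] (min_width=16, slack=0)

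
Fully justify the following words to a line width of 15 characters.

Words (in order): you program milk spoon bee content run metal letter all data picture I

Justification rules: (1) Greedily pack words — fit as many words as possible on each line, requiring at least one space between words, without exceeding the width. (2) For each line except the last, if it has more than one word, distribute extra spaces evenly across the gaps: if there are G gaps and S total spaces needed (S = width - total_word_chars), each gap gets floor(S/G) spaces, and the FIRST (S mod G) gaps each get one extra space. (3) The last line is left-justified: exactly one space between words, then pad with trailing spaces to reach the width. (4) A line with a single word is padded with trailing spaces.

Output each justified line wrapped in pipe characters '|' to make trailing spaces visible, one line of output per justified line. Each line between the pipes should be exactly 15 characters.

Line 1: ['you', 'program'] (min_width=11, slack=4)
Line 2: ['milk', 'spoon', 'bee'] (min_width=14, slack=1)
Line 3: ['content', 'run'] (min_width=11, slack=4)
Line 4: ['metal', 'letter'] (min_width=12, slack=3)
Line 5: ['all', 'data'] (min_width=8, slack=7)
Line 6: ['picture', 'I'] (min_width=9, slack=6)

Answer: |you     program|
|milk  spoon bee|
|content     run|
|metal    letter|
|all        data|
|picture I      |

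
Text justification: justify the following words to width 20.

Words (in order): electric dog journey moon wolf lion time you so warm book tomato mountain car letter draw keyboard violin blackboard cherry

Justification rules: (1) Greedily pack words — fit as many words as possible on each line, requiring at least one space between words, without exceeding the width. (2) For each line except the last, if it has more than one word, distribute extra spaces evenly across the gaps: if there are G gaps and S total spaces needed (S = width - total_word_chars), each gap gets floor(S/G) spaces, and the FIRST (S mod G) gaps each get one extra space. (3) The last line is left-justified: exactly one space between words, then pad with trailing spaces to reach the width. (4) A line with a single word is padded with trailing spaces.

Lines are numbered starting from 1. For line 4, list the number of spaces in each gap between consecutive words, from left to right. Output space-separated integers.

Line 1: ['electric', 'dog', 'journey'] (min_width=20, slack=0)
Line 2: ['moon', 'wolf', 'lion', 'time'] (min_width=19, slack=1)
Line 3: ['you', 'so', 'warm', 'book'] (min_width=16, slack=4)
Line 4: ['tomato', 'mountain', 'car'] (min_width=19, slack=1)
Line 5: ['letter', 'draw', 'keyboard'] (min_width=20, slack=0)
Line 6: ['violin', 'blackboard'] (min_width=17, slack=3)
Line 7: ['cherry'] (min_width=6, slack=14)

Answer: 2 1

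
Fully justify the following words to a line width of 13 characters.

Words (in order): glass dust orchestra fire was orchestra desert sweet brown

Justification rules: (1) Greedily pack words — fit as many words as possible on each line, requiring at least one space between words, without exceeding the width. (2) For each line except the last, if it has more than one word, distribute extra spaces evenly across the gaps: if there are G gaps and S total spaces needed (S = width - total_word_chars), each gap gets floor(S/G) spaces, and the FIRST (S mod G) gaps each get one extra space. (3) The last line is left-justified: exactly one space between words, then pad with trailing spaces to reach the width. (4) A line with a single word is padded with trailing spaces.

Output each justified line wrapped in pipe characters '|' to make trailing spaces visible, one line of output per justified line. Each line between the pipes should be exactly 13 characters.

Answer: |glass    dust|
|orchestra    |
|fire      was|
|orchestra    |
|desert  sweet|
|brown        |

Derivation:
Line 1: ['glass', 'dust'] (min_width=10, slack=3)
Line 2: ['orchestra'] (min_width=9, slack=4)
Line 3: ['fire', 'was'] (min_width=8, slack=5)
Line 4: ['orchestra'] (min_width=9, slack=4)
Line 5: ['desert', 'sweet'] (min_width=12, slack=1)
Line 6: ['brown'] (min_width=5, slack=8)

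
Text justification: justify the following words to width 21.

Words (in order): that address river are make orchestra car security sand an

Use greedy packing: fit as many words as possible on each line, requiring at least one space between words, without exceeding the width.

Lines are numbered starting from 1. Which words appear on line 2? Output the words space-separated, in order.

Line 1: ['that', 'address', 'river'] (min_width=18, slack=3)
Line 2: ['are', 'make', 'orchestra'] (min_width=18, slack=3)
Line 3: ['car', 'security', 'sand', 'an'] (min_width=20, slack=1)

Answer: are make orchestra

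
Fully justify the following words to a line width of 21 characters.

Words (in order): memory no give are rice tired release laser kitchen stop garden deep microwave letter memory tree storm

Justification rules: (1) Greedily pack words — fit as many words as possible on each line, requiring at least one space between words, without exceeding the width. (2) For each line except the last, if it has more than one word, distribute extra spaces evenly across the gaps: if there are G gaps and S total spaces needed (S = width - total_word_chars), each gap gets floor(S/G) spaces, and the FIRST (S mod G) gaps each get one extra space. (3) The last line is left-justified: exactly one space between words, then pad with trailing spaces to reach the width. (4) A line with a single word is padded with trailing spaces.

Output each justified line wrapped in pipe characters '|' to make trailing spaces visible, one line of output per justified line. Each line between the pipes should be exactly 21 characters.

Line 1: ['memory', 'no', 'give', 'are'] (min_width=18, slack=3)
Line 2: ['rice', 'tired', 'release'] (min_width=18, slack=3)
Line 3: ['laser', 'kitchen', 'stop'] (min_width=18, slack=3)
Line 4: ['garden', 'deep', 'microwave'] (min_width=21, slack=0)
Line 5: ['letter', 'memory', 'tree'] (min_width=18, slack=3)
Line 6: ['storm'] (min_width=5, slack=16)

Answer: |memory  no  give  are|
|rice   tired  release|
|laser   kitchen  stop|
|garden deep microwave|
|letter   memory  tree|
|storm                |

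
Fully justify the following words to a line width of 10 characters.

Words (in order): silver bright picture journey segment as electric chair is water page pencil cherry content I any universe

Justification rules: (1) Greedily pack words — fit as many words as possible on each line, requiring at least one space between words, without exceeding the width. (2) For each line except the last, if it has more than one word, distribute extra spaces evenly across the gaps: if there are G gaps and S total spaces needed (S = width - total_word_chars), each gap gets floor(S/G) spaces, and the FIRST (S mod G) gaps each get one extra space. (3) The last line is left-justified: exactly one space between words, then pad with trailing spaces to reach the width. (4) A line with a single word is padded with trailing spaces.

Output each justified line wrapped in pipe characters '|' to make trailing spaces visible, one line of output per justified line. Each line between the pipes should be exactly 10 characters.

Line 1: ['silver'] (min_width=6, slack=4)
Line 2: ['bright'] (min_width=6, slack=4)
Line 3: ['picture'] (min_width=7, slack=3)
Line 4: ['journey'] (min_width=7, slack=3)
Line 5: ['segment', 'as'] (min_width=10, slack=0)
Line 6: ['electric'] (min_width=8, slack=2)
Line 7: ['chair', 'is'] (min_width=8, slack=2)
Line 8: ['water', 'page'] (min_width=10, slack=0)
Line 9: ['pencil'] (min_width=6, slack=4)
Line 10: ['cherry'] (min_width=6, slack=4)
Line 11: ['content', 'I'] (min_width=9, slack=1)
Line 12: ['any'] (min_width=3, slack=7)
Line 13: ['universe'] (min_width=8, slack=2)

Answer: |silver    |
|bright    |
|picture   |
|journey   |
|segment as|
|electric  |
|chair   is|
|water page|
|pencil    |
|cherry    |
|content  I|
|any       |
|universe  |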